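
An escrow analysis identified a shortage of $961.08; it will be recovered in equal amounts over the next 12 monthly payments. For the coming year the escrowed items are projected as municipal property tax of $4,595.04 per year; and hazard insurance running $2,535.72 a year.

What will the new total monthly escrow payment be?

$674.32

Municipal property tax = $4,595.04
Hazard insurance = $2,535.72
Total annual escrow = $4,595.04 + $2,535.72 = $7,130.76
Monthly escrow = $7,130.76 / 12 = $594.23
Monthly shortage recovery: $961.08 / 12 = $80.09
New monthly escrow = $594.23 + $80.09 = $674.32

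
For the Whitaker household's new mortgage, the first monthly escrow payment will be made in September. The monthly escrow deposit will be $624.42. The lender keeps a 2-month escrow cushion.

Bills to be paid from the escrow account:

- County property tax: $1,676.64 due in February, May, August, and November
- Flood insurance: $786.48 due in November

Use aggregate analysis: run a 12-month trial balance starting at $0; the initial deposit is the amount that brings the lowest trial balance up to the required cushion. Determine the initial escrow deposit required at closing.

Cushion = 2 × $624.42 = $1,248.84
Trial balance (start $0, +$624.42 each month, − disbursements):
  Sep: +$624.42 → $624.42
  Oct: +$624.42 → $1,248.84
  Nov: +$624.42 − $2,463.12 → -$589.86
  Dec: +$624.42 → $34.56
  Jan: +$624.42 → $658.98
  Feb: +$624.42 − $1,676.64 → -$393.24
  Mar: +$624.42 → $231.18
  Apr: +$624.42 → $855.60
  May: +$624.42 − $1,676.64 → -$196.62
  Jun: +$624.42 → $427.80
  Jul: +$624.42 → $1,052.22
  Aug: +$624.42 − $1,676.64 → $0.00
Lowest trial balance = -$589.86 (Nov)
Initial deposit = cushion − low point = $1,248.84 − (-$589.86) = $1,838.70

$1,838.70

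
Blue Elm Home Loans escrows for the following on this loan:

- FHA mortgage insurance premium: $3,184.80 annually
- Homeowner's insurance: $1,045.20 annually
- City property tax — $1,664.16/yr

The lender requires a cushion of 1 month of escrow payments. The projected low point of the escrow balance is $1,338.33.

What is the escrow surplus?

FHA mortgage insurance premium: $3,184.80
Homeowner's insurance: $1,045.20
City property tax: $1,664.16
Total annual escrow = $3,184.80 + $1,045.20 + $1,664.16 = $5,894.16
Monthly escrow = $5,894.16 / 12 = $491.18
Required cushion = 1 × $491.18 = $491.18
Surplus = $1,338.33 − $491.18 = $847.15

$847.15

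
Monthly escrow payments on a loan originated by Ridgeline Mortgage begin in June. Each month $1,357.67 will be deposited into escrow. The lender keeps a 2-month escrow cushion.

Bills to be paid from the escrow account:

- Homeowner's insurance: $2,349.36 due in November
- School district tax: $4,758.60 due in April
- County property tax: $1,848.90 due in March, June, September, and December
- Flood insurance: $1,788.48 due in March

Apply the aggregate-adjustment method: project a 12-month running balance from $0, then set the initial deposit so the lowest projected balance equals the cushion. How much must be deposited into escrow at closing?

$4,073.01

Cushion = 2 × $1,357.67 = $2,715.34
Trial balance (start $0, +$1,357.67 each month, − disbursements):
  Jun: +$1,357.67 − $1,848.90 → -$491.23
  Jul: +$1,357.67 → $866.44
  Aug: +$1,357.67 → $2,224.11
  Sep: +$1,357.67 − $1,848.90 → $1,732.88
  Oct: +$1,357.67 → $3,090.55
  Nov: +$1,357.67 − $2,349.36 → $2,098.86
  Dec: +$1,357.67 − $1,848.90 → $1,607.63
  Jan: +$1,357.67 → $2,965.30
  Feb: +$1,357.67 → $4,322.97
  Mar: +$1,357.67 − $3,637.38 → $2,043.26
  Apr: +$1,357.67 − $4,758.60 → -$1,357.67
  May: +$1,357.67 → $0.00
Lowest trial balance = -$1,357.67 (Apr)
Initial deposit = cushion − low point = $2,715.34 − (-$1,357.67) = $4,073.01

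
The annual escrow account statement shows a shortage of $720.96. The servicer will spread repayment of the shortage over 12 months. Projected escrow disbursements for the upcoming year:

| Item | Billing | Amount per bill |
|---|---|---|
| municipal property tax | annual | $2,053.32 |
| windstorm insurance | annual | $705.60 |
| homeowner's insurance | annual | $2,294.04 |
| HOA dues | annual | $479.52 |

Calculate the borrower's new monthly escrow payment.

Municipal property tax = $2,053.32 annually
Windstorm insurance = $705.60 annually
Homeowner's insurance = $2,294.04 annually
HOA dues = $479.52 annually
Annual escrow total = $5,532.48
Monthly = $5,532.48 ÷ 12 = $461.04
Shortage per month = $720.96 ÷ 12 = $60.08
New monthly escrow = $461.04 + $60.08 = $521.12

$521.12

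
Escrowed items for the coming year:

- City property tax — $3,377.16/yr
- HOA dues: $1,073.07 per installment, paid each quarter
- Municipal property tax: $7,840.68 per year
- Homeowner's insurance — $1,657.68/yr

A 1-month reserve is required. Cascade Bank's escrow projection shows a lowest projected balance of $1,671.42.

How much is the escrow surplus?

City property tax = $3,377.16 annually
HOA dues = $1,073.07 × 4 = $4,292.28 annually
Municipal property tax = $7,840.68 annually
Homeowner's insurance = $1,657.68 annually
Combined annual = $3,377.16 + $4,292.28 + $7,840.68 + $1,657.68 = $17,167.80
Base monthly escrow = $17,167.80 ÷ 12 = $1,430.65
Required reserve = 1 × $1,430.65 = $1,430.65
Excess over cushion: $1,671.42 − $1,430.65 = $240.77

$240.77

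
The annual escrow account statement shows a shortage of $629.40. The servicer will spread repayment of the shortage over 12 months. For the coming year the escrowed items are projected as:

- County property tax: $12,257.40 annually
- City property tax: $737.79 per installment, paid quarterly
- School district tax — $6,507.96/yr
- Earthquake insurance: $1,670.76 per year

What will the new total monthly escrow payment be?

County property tax — $12,257.40 annually
City property tax — $737.79 × 4 = $2,951.16 annually
School district tax — $6,507.96 annually
Earthquake insurance — $1,670.76 annually
Yearly total = $12,257.40 + $2,951.16 + $6,507.96 + $1,670.76 = $23,387.28
Monthly = $23,387.28 / 12 = $1,948.94
Monthly shortage recovery: $629.40 / 12 = $52.45
New monthly escrow = $1,948.94 + $52.45 = $2,001.39

$2,001.39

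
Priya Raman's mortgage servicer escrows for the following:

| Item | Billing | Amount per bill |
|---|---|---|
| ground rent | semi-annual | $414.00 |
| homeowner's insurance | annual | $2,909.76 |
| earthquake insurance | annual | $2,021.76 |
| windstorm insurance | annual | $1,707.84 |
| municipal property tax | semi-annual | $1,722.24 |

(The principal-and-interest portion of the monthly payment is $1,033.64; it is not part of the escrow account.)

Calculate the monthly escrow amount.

Ground rent = $414.00 × 2 = $828.00 per year
Homeowner's insurance = $2,909.76 per year
Earthquake insurance = $2,021.76 per year
Windstorm insurance = $1,707.84 per year
Municipal property tax = $1,722.24 × 2 = $3,444.48 per year
Total annual escrow = $828.00 + $2,909.76 + $2,021.76 + $1,707.84 + $3,444.48 = $10,911.84
Monthly escrow = $10,911.84 ÷ 12 = $909.32

$909.32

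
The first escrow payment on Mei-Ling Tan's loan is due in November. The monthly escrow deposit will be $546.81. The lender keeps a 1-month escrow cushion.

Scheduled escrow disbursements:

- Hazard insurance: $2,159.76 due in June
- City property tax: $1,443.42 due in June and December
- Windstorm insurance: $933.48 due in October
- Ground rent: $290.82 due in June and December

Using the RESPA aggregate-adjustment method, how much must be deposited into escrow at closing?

$1,800.57

Cushion = 1 × $546.81 = $546.81
Trial balance (start $0, +$546.81 each month, − disbursements):
  Nov: +$546.81 → $546.81
  Dec: +$546.81 − $1,734.24 → -$640.62
  Jan: +$546.81 → -$93.81
  Feb: +$546.81 → $453.00
  Mar: +$546.81 → $999.81
  Apr: +$546.81 → $1,546.62
  May: +$546.81 → $2,093.43
  Jun: +$546.81 − $3,894.00 → -$1,253.76
  Jul: +$546.81 → -$706.95
  Aug: +$546.81 → -$160.14
  Sep: +$546.81 → $386.67
  Oct: +$546.81 − $933.48 → $0.00
Lowest trial balance = -$1,253.76 (Jun)
Initial deposit = cushion − low point = $546.81 − (-$1,253.76) = $1,800.57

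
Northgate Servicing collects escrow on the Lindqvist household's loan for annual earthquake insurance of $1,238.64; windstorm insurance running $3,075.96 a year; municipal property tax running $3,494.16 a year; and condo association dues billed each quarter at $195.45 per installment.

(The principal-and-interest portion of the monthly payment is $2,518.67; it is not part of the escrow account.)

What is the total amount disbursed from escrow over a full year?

Earthquake insurance — $1,238.64
Windstorm insurance — $3,075.96
Municipal property tax — $3,494.16
Condo association dues — $195.45 × 4 = $781.80
Combined annual = $1,238.64 + $3,075.96 + $3,494.16 + $781.80 = $8,590.56

$8,590.56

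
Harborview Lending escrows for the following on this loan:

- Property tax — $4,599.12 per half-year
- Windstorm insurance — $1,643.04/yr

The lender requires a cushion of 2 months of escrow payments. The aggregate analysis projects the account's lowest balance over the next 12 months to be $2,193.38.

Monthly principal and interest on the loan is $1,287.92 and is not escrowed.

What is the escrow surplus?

$386.50

Property tax = $4,599.12 × 2 = $9,198.24 per year
Windstorm insurance = $1,643.04 per year
Yearly total = $9,198.24 + $1,643.04 = $10,841.28
Per month = $10,841.28 ÷ 12 = $903.44
Cushion = 2 × $903.44 = $1,806.88
Surplus = $2,193.38 − $1,806.88 = $386.50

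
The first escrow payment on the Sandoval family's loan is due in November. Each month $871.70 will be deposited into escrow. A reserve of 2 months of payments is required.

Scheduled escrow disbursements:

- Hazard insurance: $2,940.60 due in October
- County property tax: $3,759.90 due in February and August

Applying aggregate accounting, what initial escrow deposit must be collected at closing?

Cushion = 2 × $871.70 = $1,743.40
Trial balance (start $0, +$871.70 each month, − disbursements):
  Nov: +$871.70 → $871.70
  Dec: +$871.70 → $1,743.40
  Jan: +$871.70 → $2,615.10
  Feb: +$871.70 − $3,759.90 → -$273.10
  Mar: +$871.70 → $598.60
  Apr: +$871.70 → $1,470.30
  May: +$871.70 → $2,342.00
  Jun: +$871.70 → $3,213.70
  Jul: +$871.70 → $4,085.40
  Aug: +$871.70 − $3,759.90 → $1,197.20
  Sep: +$871.70 → $2,068.90
  Oct: +$871.70 − $2,940.60 → $0.00
Lowest trial balance = -$273.10 (Feb)
Initial deposit = cushion − low point = $1,743.40 − (-$273.10) = $2,016.50

$2,016.50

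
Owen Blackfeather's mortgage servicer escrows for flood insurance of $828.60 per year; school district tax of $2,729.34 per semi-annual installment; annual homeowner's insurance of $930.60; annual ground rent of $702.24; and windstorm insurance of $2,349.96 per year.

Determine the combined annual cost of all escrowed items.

Flood insurance — $828.60
School district tax — $2,729.34 × 2 = $5,458.68
Homeowner's insurance — $930.60
Ground rent — $702.24
Windstorm insurance — $2,349.96
Total per year = $828.60 + $5,458.68 + $930.60 + $702.24 + $2,349.96 = $10,270.08

$10,270.08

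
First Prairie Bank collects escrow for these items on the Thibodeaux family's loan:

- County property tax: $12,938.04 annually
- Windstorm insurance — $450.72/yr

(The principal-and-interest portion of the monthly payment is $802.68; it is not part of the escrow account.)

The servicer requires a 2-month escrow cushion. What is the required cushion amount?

County property tax — $12,938.04 per year
Windstorm insurance — $450.72 per year
Total annual escrow = $13,388.76
Monthly = $13,388.76 ÷ 12 = $1,115.73
Reserve = 2 × $1,115.73 = $2,231.46

$2,231.46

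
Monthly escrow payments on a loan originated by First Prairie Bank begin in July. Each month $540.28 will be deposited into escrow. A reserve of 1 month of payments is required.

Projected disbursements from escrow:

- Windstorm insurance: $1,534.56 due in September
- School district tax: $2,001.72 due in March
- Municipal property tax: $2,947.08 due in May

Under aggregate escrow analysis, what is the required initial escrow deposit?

Cushion = 1 × $540.28 = $540.28
Trial balance (start $0, +$540.28 each month, − disbursements):
  Jul: +$540.28 → $540.28
  Aug: +$540.28 → $1,080.56
  Sep: +$540.28 − $1,534.56 → $86.28
  Oct: +$540.28 → $626.56
  Nov: +$540.28 → $1,166.84
  Dec: +$540.28 → $1,707.12
  Jan: +$540.28 → $2,247.40
  Feb: +$540.28 → $2,787.68
  Mar: +$540.28 − $2,001.72 → $1,326.24
  Apr: +$540.28 → $1,866.52
  May: +$540.28 − $2,947.08 → -$540.28
  Jun: +$540.28 → $0.00
Lowest trial balance = -$540.28 (May)
Initial deposit = cushion − low point = $540.28 − (-$540.28) = $1,080.56

$1,080.56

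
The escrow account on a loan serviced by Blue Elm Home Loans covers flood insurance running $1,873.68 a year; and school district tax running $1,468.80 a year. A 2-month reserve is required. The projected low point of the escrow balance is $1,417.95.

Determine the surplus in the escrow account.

Flood insurance: $1,873.68 annually
School district tax: $1,468.80 annually
Yearly total = $1,873.68 + $1,468.80 = $3,342.48
Monthly = $3,342.48 / 12 = $278.54
Cushion = 2 × $278.54 = $557.08
Excess over cushion: $1,417.95 − $557.08 = $860.87

$860.87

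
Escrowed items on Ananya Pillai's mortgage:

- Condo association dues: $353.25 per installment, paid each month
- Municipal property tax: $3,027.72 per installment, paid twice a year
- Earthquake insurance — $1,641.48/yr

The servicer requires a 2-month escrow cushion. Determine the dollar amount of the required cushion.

$1,989.32

Condo association dues — $353.25 × 12 = $4,239.00
Municipal property tax — $3,027.72 × 2 = $6,055.44
Earthquake insurance — $1,641.48
Combined annual = $4,239.00 + $6,055.44 + $1,641.48 = $11,935.92
Monthly escrow = $11,935.92 / 12 = $994.66
Required cushion = 2 × $994.66 = $1,989.32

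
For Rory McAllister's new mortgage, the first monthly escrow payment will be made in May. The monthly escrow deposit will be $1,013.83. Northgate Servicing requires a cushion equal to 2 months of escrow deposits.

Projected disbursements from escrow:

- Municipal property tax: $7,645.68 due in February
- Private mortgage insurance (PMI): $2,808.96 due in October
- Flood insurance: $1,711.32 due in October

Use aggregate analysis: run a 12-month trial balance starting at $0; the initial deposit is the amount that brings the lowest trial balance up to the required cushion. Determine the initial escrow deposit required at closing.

$4,055.32

Cushion = 2 × $1,013.83 = $2,027.66
Trial balance (start $0, +$1,013.83 each month, − disbursements):
  May: +$1,013.83 → $1,013.83
  Jun: +$1,013.83 → $2,027.66
  Jul: +$1,013.83 → $3,041.49
  Aug: +$1,013.83 → $4,055.32
  Sep: +$1,013.83 → $5,069.15
  Oct: +$1,013.83 − $4,520.28 → $1,562.70
  Nov: +$1,013.83 → $2,576.53
  Dec: +$1,013.83 → $3,590.36
  Jan: +$1,013.83 → $4,604.19
  Feb: +$1,013.83 − $7,645.68 → -$2,027.66
  Mar: +$1,013.83 → -$1,013.83
  Apr: +$1,013.83 → $0.00
Lowest trial balance = -$2,027.66 (Feb)
Initial deposit = cushion − low point = $2,027.66 − (-$2,027.66) = $4,055.32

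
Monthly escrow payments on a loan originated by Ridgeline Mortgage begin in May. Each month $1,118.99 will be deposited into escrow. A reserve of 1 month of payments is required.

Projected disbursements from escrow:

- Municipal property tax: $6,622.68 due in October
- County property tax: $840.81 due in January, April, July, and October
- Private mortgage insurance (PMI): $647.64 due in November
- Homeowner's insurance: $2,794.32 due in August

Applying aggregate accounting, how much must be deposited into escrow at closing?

$5,503.67

Cushion = 1 × $1,118.99 = $1,118.99
Trial balance (start $0, +$1,118.99 each month, − disbursements):
  May: +$1,118.99 → $1,118.99
  Jun: +$1,118.99 → $2,237.98
  Jul: +$1,118.99 − $840.81 → $2,516.16
  Aug: +$1,118.99 − $2,794.32 → $840.83
  Sep: +$1,118.99 → $1,959.82
  Oct: +$1,118.99 − $7,463.49 → -$4,384.68
  Nov: +$1,118.99 − $647.64 → -$3,913.33
  Dec: +$1,118.99 → -$2,794.34
  Jan: +$1,118.99 − $840.81 → -$2,516.16
  Feb: +$1,118.99 → -$1,397.17
  Mar: +$1,118.99 → -$278.18
  Apr: +$1,118.99 − $840.81 → $0.00
Lowest trial balance = -$4,384.68 (Oct)
Initial deposit = cushion − low point = $1,118.99 − (-$4,384.68) = $5,503.67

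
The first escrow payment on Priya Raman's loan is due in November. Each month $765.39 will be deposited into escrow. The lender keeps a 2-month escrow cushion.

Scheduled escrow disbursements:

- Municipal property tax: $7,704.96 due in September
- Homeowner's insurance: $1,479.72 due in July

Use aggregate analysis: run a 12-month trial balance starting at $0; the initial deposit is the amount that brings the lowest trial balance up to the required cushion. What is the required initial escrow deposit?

Cushion = 2 × $765.39 = $1,530.78
Trial balance (start $0, +$765.39 each month, − disbursements):
  Nov: +$765.39 → $765.39
  Dec: +$765.39 → $1,530.78
  Jan: +$765.39 → $2,296.17
  Feb: +$765.39 → $3,061.56
  Mar: +$765.39 → $3,826.95
  Apr: +$765.39 → $4,592.34
  May: +$765.39 → $5,357.73
  Jun: +$765.39 → $6,123.12
  Jul: +$765.39 − $1,479.72 → $5,408.79
  Aug: +$765.39 → $6,174.18
  Sep: +$765.39 − $7,704.96 → -$765.39
  Oct: +$765.39 → $0.00
Lowest trial balance = -$765.39 (Sep)
Initial deposit = cushion − low point = $1,530.78 − (-$765.39) = $2,296.17

$2,296.17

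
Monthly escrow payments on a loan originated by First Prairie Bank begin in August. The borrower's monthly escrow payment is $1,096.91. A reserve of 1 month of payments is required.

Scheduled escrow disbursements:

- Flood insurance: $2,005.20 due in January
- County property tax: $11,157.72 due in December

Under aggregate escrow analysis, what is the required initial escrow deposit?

Cushion = 1 × $1,096.91 = $1,096.91
Trial balance (start $0, +$1,096.91 each month, − disbursements):
  Aug: +$1,096.91 → $1,096.91
  Sep: +$1,096.91 → $2,193.82
  Oct: +$1,096.91 → $3,290.73
  Nov: +$1,096.91 → $4,387.64
  Dec: +$1,096.91 − $11,157.72 → -$5,673.17
  Jan: +$1,096.91 − $2,005.20 → -$6,581.46
  Feb: +$1,096.91 → -$5,484.55
  Mar: +$1,096.91 → -$4,387.64
  Apr: +$1,096.91 → -$3,290.73
  May: +$1,096.91 → -$2,193.82
  Jun: +$1,096.91 → -$1,096.91
  Jul: +$1,096.91 → $0.00
Lowest trial balance = -$6,581.46 (Jan)
Initial deposit = cushion − low point = $1,096.91 − (-$6,581.46) = $7,678.37

$7,678.37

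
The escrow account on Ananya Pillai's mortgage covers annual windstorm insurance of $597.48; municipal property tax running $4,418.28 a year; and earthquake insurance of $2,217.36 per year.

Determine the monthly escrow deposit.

Windstorm insurance: $597.48 per year
Municipal property tax: $4,418.28 per year
Earthquake insurance: $2,217.36 per year
Total per year = $597.48 + $4,418.28 + $2,217.36 = $7,233.12
Per month = $7,233.12 ÷ 12 = $602.76

$602.76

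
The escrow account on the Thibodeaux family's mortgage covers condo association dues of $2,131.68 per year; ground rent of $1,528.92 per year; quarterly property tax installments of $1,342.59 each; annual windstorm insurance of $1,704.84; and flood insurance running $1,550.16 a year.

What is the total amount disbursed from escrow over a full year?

$12,285.96

Condo association dues = $2,131.68 annually
Ground rent = $1,528.92 annually
Property tax = $1,342.59 × 4 = $5,370.36 annually
Windstorm insurance = $1,704.84 annually
Flood insurance = $1,550.16 annually
Annual escrow total = $2,131.68 + $1,528.92 + $5,370.36 + $1,704.84 + $1,550.16 = $12,285.96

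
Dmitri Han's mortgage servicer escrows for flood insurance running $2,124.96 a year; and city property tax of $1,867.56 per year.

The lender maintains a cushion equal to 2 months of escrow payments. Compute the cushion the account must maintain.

$665.42

Flood insurance = $2,124.96 annually
City property tax = $1,867.56 annually
Total per year = $2,124.96 + $1,867.56 = $3,992.52
Monthly escrow = $3,992.52 ÷ 12 = $332.71
Cushion = 2 × $332.71 = $665.42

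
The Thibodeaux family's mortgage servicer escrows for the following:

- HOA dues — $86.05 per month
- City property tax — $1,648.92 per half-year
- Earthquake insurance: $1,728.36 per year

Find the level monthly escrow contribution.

HOA dues = $86.05 × 12 = $1,032.60 per year
City property tax = $1,648.92 × 2 = $3,297.84 per year
Earthquake insurance = $1,728.36 per year
Total per year = $1,032.60 + $3,297.84 + $1,728.36 = $6,058.80
Per month = $6,058.80 / 12 = $504.90

$504.90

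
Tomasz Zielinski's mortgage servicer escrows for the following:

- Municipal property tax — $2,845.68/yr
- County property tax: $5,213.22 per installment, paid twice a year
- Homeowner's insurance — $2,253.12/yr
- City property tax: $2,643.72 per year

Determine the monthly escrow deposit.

Municipal property tax: $2,845.68
County property tax: $5,213.22 × 2 = $10,426.44
Homeowner's insurance: $2,253.12
City property tax: $2,643.72
Yearly total = $2,845.68 + $10,426.44 + $2,253.12 + $2,643.72 = $18,168.96
Base monthly escrow = $18,168.96 ÷ 12 = $1,514.08

$1,514.08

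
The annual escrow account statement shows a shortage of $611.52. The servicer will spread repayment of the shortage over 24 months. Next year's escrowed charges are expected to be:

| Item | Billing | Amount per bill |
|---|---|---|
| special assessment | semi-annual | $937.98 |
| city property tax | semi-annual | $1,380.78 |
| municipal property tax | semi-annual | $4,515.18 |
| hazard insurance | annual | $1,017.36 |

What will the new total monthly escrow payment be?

Special assessment = $937.98 × 2 = $1,875.96/yr
City property tax = $1,380.78 × 2 = $2,761.56/yr
Municipal property tax = $4,515.18 × 2 = $9,030.36/yr
Hazard insurance = $1,017.36/yr
Combined annual = $1,875.96 + $2,761.56 + $9,030.36 + $1,017.36 = $14,685.24
Monthly = $14,685.24 / 12 = $1,223.77
Monthly shortage recovery: $611.52 / 24 = $25.48
New monthly escrow = $1,223.77 + $25.48 = $1,249.25

$1,249.25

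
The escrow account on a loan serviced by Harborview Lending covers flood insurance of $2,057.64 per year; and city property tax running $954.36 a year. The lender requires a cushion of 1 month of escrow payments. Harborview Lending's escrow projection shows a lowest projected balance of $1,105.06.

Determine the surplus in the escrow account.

$854.06

Flood insurance: $2,057.64/yr
City property tax: $954.36/yr
Total annual escrow = $3,012.00
Per month = $3,012.00 / 12 = $251.00
Required cushion = 1 × $251.00 = $251.00
Surplus = $1,105.06 − $251.00 = $854.06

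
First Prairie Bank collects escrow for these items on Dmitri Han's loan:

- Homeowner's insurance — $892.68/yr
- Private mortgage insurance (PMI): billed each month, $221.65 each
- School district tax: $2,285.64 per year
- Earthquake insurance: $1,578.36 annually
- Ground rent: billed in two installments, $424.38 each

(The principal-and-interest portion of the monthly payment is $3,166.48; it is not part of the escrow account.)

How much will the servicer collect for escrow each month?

$688.77

Homeowner's insurance: $892.68 per year
Private mortgage insurance (PMI): $221.65 × 12 = $2,659.80 per year
School district tax: $2,285.64 per year
Earthquake insurance: $1,578.36 per year
Ground rent: $424.38 × 2 = $848.76 per year
Annual escrow total = $8,265.24
Monthly escrow = $8,265.24 ÷ 12 = $688.77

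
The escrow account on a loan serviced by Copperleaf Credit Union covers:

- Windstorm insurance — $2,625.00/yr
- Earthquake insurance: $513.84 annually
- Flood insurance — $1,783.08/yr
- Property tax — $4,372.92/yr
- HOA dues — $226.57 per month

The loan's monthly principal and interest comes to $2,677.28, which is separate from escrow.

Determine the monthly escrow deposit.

Windstorm insurance: $2,625.00
Earthquake insurance: $513.84
Flood insurance: $1,783.08
Property tax: $4,372.92
HOA dues: $226.57 × 12 = $2,718.84
Total per year = $12,013.68
Base monthly escrow = $12,013.68 ÷ 12 = $1,001.14

$1,001.14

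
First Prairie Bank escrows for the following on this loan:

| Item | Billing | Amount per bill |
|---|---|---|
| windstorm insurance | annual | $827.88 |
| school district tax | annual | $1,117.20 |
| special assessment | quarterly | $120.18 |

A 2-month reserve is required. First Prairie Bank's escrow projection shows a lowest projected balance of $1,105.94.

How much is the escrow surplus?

$701.64

Windstorm insurance = $827.88 per year
School district tax = $1,117.20 per year
Special assessment = $120.18 × 4 = $480.72 per year
Total per year = $827.88 + $1,117.20 + $480.72 = $2,425.80
Monthly escrow = $2,425.80 ÷ 12 = $202.15
Required cushion = 2 × $202.15 = $404.30
Surplus = $1,105.94 − $404.30 = $701.64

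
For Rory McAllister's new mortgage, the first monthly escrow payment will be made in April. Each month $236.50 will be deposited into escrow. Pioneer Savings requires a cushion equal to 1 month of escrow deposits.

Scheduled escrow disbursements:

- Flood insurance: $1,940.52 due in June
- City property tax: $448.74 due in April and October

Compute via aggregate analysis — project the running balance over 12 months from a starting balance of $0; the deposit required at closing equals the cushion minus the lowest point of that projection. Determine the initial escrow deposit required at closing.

$1,916.26

Cushion = 1 × $236.50 = $236.50
Trial balance (start $0, +$236.50 each month, − disbursements):
  Apr: +$236.50 − $448.74 → -$212.24
  May: +$236.50 → $24.26
  Jun: +$236.50 − $1,940.52 → -$1,679.76
  Jul: +$236.50 → -$1,443.26
  Aug: +$236.50 → -$1,206.76
  Sep: +$236.50 → -$970.26
  Oct: +$236.50 − $448.74 → -$1,182.50
  Nov: +$236.50 → -$946.00
  Dec: +$236.50 → -$709.50
  Jan: +$236.50 → -$473.00
  Feb: +$236.50 → -$236.50
  Mar: +$236.50 → $0.00
Lowest trial balance = -$1,679.76 (Jun)
Initial deposit = cushion − low point = $236.50 − (-$1,679.76) = $1,916.26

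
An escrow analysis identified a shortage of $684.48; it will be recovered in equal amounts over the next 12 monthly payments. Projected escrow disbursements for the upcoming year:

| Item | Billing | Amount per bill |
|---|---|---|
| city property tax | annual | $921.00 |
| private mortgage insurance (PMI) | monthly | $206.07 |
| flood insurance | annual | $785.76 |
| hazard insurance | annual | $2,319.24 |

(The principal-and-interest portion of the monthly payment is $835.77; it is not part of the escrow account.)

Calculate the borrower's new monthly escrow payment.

City property tax — $921.00/yr
Private mortgage insurance (PMI) — $206.07 × 12 = $2,472.84/yr
Flood insurance — $785.76/yr
Hazard insurance — $2,319.24/yr
Total per year = $921.00 + $2,472.84 + $785.76 + $2,319.24 = $6,498.84
Base monthly escrow = $6,498.84 ÷ 12 = $541.57
Shortage per month = $684.48 / 12 = $57.04
New monthly escrow = $541.57 + $57.04 = $598.61

$598.61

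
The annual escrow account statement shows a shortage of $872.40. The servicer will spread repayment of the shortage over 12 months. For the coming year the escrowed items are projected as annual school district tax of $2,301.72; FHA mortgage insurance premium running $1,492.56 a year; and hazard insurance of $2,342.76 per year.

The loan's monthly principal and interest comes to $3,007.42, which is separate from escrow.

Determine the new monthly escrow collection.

School district tax = $2,301.72 annually
FHA mortgage insurance premium = $1,492.56 annually
Hazard insurance = $2,342.76 annually
Total per year = $6,137.04
Per month = $6,137.04 ÷ 12 = $511.42
Monthly shortage recovery: $872.40 / 12 = $72.70
New monthly escrow = $511.42 + $72.70 = $584.12

$584.12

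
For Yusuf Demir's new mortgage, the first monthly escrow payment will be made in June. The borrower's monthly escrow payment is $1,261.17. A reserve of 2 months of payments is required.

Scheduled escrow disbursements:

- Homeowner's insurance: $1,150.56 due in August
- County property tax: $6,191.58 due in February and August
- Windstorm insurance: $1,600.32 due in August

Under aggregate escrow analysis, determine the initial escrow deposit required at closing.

$7,681.29

Cushion = 2 × $1,261.17 = $2,522.34
Trial balance (start $0, +$1,261.17 each month, − disbursements):
  Jun: +$1,261.17 → $1,261.17
  Jul: +$1,261.17 → $2,522.34
  Aug: +$1,261.17 − $8,942.46 → -$5,158.95
  Sep: +$1,261.17 → -$3,897.78
  Oct: +$1,261.17 → -$2,636.61
  Nov: +$1,261.17 → -$1,375.44
  Dec: +$1,261.17 → -$114.27
  Jan: +$1,261.17 → $1,146.90
  Feb: +$1,261.17 − $6,191.58 → -$3,783.51
  Mar: +$1,261.17 → -$2,522.34
  Apr: +$1,261.17 → -$1,261.17
  May: +$1,261.17 → $0.00
Lowest trial balance = -$5,158.95 (Aug)
Initial deposit = cushion − low point = $2,522.34 − (-$5,158.95) = $7,681.29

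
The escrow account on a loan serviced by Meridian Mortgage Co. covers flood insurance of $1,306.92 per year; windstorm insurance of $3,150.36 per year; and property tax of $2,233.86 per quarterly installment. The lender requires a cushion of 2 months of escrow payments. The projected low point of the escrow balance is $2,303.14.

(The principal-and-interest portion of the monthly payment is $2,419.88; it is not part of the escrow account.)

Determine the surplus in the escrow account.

Flood insurance = $1,306.92
Windstorm insurance = $3,150.36
Property tax = $2,233.86 × 4 = $8,935.44
Combined annual = $13,392.72
Base monthly escrow = $13,392.72 / 12 = $1,116.06
Required cushion = 2 × $1,116.06 = $2,232.12
Excess over cushion: $2,303.14 − $2,232.12 = $71.02

$71.02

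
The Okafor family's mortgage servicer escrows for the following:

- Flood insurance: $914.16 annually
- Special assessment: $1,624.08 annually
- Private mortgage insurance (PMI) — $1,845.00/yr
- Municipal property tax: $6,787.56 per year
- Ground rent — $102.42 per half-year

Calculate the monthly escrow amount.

Flood insurance — $914.16 annually
Special assessment — $1,624.08 annually
Private mortgage insurance (PMI) — $1,845.00 annually
Municipal property tax — $6,787.56 annually
Ground rent — $102.42 × 2 = $204.84 annually
Combined annual = $11,375.64
Monthly escrow = $11,375.64 ÷ 12 = $947.97

$947.97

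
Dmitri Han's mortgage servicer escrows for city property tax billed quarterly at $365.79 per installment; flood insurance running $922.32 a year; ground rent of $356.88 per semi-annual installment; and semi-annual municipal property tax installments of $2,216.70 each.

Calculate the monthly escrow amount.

$627.72

City property tax — $365.79 × 4 = $1,463.16 per year
Flood insurance — $922.32 per year
Ground rent — $356.88 × 2 = $713.76 per year
Municipal property tax — $2,216.70 × 2 = $4,433.40 per year
Yearly total = $1,463.16 + $922.32 + $713.76 + $4,433.40 = $7,532.64
Monthly escrow = $7,532.64 / 12 = $627.72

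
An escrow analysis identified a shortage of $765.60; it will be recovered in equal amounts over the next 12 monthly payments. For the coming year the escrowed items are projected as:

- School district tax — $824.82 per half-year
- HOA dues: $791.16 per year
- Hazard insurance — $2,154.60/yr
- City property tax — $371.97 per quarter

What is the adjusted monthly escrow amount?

$570.74

School district tax: $824.82 × 2 = $1,649.64 per year
HOA dues: $791.16 per year
Hazard insurance: $2,154.60 per year
City property tax: $371.97 × 4 = $1,487.88 per year
Combined annual = $6,083.28
Monthly escrow = $6,083.28 ÷ 12 = $506.94
Shortage spread = $765.60 ÷ 12 = $63.80/mo
New monthly escrow = $506.94 + $63.80 = $570.74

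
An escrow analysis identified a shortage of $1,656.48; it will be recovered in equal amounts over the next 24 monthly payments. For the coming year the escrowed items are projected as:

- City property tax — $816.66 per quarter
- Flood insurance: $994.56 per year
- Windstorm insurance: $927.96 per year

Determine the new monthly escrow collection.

City property tax — $816.66 × 4 = $3,266.64 annually
Flood insurance — $994.56 annually
Windstorm insurance — $927.96 annually
Total per year = $5,189.16
Monthly = $5,189.16 / 12 = $432.43
Monthly shortage recovery: $1,656.48 / 24 = $69.02
New monthly escrow = $432.43 + $69.02 = $501.45

$501.45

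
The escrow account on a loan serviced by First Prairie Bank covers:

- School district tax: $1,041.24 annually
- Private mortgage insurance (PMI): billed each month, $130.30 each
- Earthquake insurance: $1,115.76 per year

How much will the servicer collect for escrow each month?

School district tax: $1,041.24/yr
Private mortgage insurance (PMI): $130.30 × 12 = $1,563.60/yr
Earthquake insurance: $1,115.76/yr
Total per year = $1,041.24 + $1,563.60 + $1,115.76 = $3,720.60
Per month = $3,720.60 ÷ 12 = $310.05

$310.05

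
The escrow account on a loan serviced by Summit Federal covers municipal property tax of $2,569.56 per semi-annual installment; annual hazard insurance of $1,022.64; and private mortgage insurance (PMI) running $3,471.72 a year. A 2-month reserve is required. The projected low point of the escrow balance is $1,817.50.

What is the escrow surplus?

$211.92

Municipal property tax = $2,569.56 × 2 = $5,139.12 annually
Hazard insurance = $1,022.64 annually
Private mortgage insurance (PMI) = $3,471.72 annually
Total annual escrow = $9,633.48
Per month = $9,633.48 ÷ 12 = $802.79
Cushion = 2 × $802.79 = $1,605.58
Excess over cushion: $1,817.50 − $1,605.58 = $211.92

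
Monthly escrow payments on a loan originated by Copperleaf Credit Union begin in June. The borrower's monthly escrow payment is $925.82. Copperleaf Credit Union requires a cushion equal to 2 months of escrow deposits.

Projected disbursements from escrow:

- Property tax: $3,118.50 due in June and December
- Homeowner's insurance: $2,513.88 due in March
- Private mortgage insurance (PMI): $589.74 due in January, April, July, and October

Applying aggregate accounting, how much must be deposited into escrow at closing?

Cushion = 2 × $925.82 = $1,851.64
Trial balance (start $0, +$925.82 each month, − disbursements):
  Jun: +$925.82 − $3,118.50 → -$2,192.68
  Jul: +$925.82 − $589.74 → -$1,856.60
  Aug: +$925.82 → -$930.78
  Sep: +$925.82 → -$4.96
  Oct: +$925.82 − $589.74 → $331.12
  Nov: +$925.82 → $1,256.94
  Dec: +$925.82 − $3,118.50 → -$935.74
  Jan: +$925.82 − $589.74 → -$599.66
  Feb: +$925.82 → $326.16
  Mar: +$925.82 − $2,513.88 → -$1,261.90
  Apr: +$925.82 − $589.74 → -$925.82
  May: +$925.82 → $0.00
Lowest trial balance = -$2,192.68 (Jun)
Initial deposit = cushion − low point = $1,851.64 − (-$2,192.68) = $4,044.32

$4,044.32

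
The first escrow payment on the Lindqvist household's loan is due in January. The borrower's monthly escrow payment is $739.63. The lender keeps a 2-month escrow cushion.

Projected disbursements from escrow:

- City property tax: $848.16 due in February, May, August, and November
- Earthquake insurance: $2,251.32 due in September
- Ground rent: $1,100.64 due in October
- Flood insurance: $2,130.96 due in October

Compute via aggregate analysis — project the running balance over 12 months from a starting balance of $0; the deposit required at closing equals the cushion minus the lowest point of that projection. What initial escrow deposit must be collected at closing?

$2,218.89

Cushion = 2 × $739.63 = $1,479.26
Trial balance (start $0, +$739.63 each month, − disbursements):
  Jan: +$739.63 → $739.63
  Feb: +$739.63 − $848.16 → $631.10
  Mar: +$739.63 → $1,370.73
  Apr: +$739.63 → $2,110.36
  May: +$739.63 − $848.16 → $2,001.83
  Jun: +$739.63 → $2,741.46
  Jul: +$739.63 → $3,481.09
  Aug: +$739.63 − $848.16 → $3,372.56
  Sep: +$739.63 − $2,251.32 → $1,860.87
  Oct: +$739.63 − $3,231.60 → -$631.10
  Nov: +$739.63 − $848.16 → -$739.63
  Dec: +$739.63 → $0.00
Lowest trial balance = -$739.63 (Nov)
Initial deposit = cushion − low point = $1,479.26 − (-$739.63) = $2,218.89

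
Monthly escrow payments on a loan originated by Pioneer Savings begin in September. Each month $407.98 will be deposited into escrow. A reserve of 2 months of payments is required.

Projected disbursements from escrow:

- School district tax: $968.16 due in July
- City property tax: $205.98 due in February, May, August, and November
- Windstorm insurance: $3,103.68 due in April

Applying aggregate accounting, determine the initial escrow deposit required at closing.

Cushion = 2 × $407.98 = $815.96
Trial balance (start $0, +$407.98 each month, − disbursements):
  Sep: +$407.98 → $407.98
  Oct: +$407.98 → $815.96
  Nov: +$407.98 − $205.98 → $1,017.96
  Dec: +$407.98 → $1,425.94
  Jan: +$407.98 → $1,833.92
  Feb: +$407.98 − $205.98 → $2,035.92
  Mar: +$407.98 → $2,443.90
  Apr: +$407.98 − $3,103.68 → -$251.80
  May: +$407.98 − $205.98 → -$49.80
  Jun: +$407.98 → $358.18
  Jul: +$407.98 − $968.16 → -$202.00
  Aug: +$407.98 − $205.98 → $0.00
Lowest trial balance = -$251.80 (Apr)
Initial deposit = cushion − low point = $815.96 − (-$251.80) = $1,067.76

$1,067.76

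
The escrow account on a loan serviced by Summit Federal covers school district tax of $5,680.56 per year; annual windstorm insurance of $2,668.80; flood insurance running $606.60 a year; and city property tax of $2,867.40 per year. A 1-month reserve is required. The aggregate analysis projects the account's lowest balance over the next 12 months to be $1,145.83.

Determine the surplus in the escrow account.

$160.55

School district tax = $5,680.56
Windstorm insurance = $2,668.80
Flood insurance = $606.60
City property tax = $2,867.40
Yearly total = $11,823.36
Base monthly escrow = $11,823.36 ÷ 12 = $985.28
Required cushion = 1 × $985.28 = $985.28
Surplus = $1,145.83 − $985.28 = $160.55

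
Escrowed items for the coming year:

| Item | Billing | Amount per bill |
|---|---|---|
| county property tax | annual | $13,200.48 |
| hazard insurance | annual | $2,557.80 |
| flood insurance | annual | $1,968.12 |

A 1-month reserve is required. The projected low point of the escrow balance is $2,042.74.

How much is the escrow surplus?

County property tax = $13,200.48
Hazard insurance = $2,557.80
Flood insurance = $1,968.12
Total per year = $17,726.40
Monthly = $17,726.40 / 12 = $1,477.20
Required reserve = 1 × $1,477.20 = $1,477.20
Excess over cushion: $2,042.74 − $1,477.20 = $565.54

$565.54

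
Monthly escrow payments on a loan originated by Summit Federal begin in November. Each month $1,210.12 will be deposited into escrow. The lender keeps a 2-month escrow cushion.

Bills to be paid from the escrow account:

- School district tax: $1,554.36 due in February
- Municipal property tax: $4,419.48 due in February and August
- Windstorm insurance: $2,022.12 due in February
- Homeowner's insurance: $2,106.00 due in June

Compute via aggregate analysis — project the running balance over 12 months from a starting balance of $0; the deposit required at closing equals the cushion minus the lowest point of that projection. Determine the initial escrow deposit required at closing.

$5,575.72

Cushion = 2 × $1,210.12 = $2,420.24
Trial balance (start $0, +$1,210.12 each month, − disbursements):
  Nov: +$1,210.12 → $1,210.12
  Dec: +$1,210.12 → $2,420.24
  Jan: +$1,210.12 → $3,630.36
  Feb: +$1,210.12 − $7,995.96 → -$3,155.48
  Mar: +$1,210.12 → -$1,945.36
  Apr: +$1,210.12 → -$735.24
  May: +$1,210.12 → $474.88
  Jun: +$1,210.12 − $2,106.00 → -$421.00
  Jul: +$1,210.12 → $789.12
  Aug: +$1,210.12 − $4,419.48 → -$2,420.24
  Sep: +$1,210.12 → -$1,210.12
  Oct: +$1,210.12 → $0.00
Lowest trial balance = -$3,155.48 (Feb)
Initial deposit = cushion − low point = $2,420.24 − (-$3,155.48) = $5,575.72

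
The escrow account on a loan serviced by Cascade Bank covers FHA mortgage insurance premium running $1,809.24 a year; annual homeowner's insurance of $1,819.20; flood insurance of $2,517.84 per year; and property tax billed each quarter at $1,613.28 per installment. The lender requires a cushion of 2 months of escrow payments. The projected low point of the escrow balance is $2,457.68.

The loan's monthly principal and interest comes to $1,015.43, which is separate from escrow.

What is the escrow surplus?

$357.78

FHA mortgage insurance premium = $1,809.24 per year
Homeowner's insurance = $1,819.20 per year
Flood insurance = $2,517.84 per year
Property tax = $1,613.28 × 4 = $6,453.12 per year
Yearly total = $12,599.40
Per month = $12,599.40 ÷ 12 = $1,049.95
Required cushion = 2 × $1,049.95 = $2,099.90
Surplus = $2,457.68 − $2,099.90 = $357.78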